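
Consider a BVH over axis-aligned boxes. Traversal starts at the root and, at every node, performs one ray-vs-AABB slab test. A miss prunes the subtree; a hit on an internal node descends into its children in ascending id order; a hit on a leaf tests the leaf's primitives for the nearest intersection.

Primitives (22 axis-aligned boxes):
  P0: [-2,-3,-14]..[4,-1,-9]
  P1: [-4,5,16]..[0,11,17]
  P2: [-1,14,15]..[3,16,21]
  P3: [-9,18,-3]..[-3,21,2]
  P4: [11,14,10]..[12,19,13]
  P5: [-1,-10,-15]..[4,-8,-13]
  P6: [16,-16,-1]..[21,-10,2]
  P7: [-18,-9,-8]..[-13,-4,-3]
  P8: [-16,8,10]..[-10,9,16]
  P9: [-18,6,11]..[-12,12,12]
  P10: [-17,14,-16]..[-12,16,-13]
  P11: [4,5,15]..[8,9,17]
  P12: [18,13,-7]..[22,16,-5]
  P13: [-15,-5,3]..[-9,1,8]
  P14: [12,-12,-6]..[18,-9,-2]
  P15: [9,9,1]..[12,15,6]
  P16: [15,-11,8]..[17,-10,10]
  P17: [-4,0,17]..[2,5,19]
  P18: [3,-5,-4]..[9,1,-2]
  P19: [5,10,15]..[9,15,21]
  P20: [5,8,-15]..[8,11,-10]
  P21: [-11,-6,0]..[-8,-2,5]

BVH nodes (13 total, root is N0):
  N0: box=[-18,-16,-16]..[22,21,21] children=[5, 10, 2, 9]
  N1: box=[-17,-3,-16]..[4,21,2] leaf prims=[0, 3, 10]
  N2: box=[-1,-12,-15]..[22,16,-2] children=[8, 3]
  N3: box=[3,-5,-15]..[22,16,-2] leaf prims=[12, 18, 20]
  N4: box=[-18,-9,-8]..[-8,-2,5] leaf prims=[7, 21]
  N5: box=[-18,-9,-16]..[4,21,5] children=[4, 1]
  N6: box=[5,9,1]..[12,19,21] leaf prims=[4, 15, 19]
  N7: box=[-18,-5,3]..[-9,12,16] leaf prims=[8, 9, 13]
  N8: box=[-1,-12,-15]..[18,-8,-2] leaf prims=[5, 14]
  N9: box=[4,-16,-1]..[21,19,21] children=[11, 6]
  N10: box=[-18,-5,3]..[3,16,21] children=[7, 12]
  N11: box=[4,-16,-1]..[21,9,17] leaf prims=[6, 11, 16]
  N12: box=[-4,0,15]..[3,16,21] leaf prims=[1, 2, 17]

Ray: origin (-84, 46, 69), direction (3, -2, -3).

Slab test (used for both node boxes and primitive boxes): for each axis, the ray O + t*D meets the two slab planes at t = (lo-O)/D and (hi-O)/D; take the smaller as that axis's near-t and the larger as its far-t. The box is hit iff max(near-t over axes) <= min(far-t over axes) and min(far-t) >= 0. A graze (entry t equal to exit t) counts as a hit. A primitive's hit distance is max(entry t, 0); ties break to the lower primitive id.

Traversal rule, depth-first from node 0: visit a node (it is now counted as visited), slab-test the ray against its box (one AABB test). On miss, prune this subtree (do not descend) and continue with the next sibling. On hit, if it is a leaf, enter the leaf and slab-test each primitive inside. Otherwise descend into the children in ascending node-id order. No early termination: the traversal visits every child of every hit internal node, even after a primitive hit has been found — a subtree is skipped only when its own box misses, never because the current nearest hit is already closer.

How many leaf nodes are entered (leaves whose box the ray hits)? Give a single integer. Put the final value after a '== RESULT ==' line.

Traverse from the root:
N0 x:[22,106/3] y:[25/2,31] z:[16,85/3] -> hit [22,85/3], descend [2, 5, 9, 10]
  N2 x:[83/3,106/3] y:[15,29] z:[71/3,28] -> hit [83/3,28], descend [3, 8]
    N3 x:[29,106/3] y:[15,51/2] z:[71/3,28] -> miss, prune
    N8 x:[83/3,34] y:[27,29] z:[71/3,28] -> hit [83/3,28] leaf, test {P5@t=83/3, P14(miss)}
  N5 x:[22,88/3] y:[25/2,55/2] z:[64/3,85/3] -> hit [22,55/2], descend [1, 4]
    N1 x:[67/3,88/3] y:[25/2,49/2] z:[67/3,85/3] -> hit [67/3,49/2] leaf, test {P0(miss), P3(miss), P10(miss)}
    N4 x:[22,76/3] y:[24,55/2] z:[64/3,77/3] -> hit [24,76/3] leaf, test {P7(miss), P21(miss)}
  N9 x:[88/3,35] y:[27/2,31] z:[16,70/3] -> miss, prune
  N10 x:[22,29] y:[15,51/2] z:[16,22] -> hit [22,22], descend [7, 12]
    N7 x:[22,25] y:[17,51/2] z:[53/3,22] -> hit [22,22] leaf, test {P8(miss), P9(miss), P13(miss)}
    N12 x:[80/3,29] y:[15,23] z:[16,18] -> miss, prune

Summary -> nodes [0, 2, 3, 8, 5, 1, 4, 9, 10, 7, 12]; box-tests=11; leaf-entries=4; first=P5

== RESULT ==
4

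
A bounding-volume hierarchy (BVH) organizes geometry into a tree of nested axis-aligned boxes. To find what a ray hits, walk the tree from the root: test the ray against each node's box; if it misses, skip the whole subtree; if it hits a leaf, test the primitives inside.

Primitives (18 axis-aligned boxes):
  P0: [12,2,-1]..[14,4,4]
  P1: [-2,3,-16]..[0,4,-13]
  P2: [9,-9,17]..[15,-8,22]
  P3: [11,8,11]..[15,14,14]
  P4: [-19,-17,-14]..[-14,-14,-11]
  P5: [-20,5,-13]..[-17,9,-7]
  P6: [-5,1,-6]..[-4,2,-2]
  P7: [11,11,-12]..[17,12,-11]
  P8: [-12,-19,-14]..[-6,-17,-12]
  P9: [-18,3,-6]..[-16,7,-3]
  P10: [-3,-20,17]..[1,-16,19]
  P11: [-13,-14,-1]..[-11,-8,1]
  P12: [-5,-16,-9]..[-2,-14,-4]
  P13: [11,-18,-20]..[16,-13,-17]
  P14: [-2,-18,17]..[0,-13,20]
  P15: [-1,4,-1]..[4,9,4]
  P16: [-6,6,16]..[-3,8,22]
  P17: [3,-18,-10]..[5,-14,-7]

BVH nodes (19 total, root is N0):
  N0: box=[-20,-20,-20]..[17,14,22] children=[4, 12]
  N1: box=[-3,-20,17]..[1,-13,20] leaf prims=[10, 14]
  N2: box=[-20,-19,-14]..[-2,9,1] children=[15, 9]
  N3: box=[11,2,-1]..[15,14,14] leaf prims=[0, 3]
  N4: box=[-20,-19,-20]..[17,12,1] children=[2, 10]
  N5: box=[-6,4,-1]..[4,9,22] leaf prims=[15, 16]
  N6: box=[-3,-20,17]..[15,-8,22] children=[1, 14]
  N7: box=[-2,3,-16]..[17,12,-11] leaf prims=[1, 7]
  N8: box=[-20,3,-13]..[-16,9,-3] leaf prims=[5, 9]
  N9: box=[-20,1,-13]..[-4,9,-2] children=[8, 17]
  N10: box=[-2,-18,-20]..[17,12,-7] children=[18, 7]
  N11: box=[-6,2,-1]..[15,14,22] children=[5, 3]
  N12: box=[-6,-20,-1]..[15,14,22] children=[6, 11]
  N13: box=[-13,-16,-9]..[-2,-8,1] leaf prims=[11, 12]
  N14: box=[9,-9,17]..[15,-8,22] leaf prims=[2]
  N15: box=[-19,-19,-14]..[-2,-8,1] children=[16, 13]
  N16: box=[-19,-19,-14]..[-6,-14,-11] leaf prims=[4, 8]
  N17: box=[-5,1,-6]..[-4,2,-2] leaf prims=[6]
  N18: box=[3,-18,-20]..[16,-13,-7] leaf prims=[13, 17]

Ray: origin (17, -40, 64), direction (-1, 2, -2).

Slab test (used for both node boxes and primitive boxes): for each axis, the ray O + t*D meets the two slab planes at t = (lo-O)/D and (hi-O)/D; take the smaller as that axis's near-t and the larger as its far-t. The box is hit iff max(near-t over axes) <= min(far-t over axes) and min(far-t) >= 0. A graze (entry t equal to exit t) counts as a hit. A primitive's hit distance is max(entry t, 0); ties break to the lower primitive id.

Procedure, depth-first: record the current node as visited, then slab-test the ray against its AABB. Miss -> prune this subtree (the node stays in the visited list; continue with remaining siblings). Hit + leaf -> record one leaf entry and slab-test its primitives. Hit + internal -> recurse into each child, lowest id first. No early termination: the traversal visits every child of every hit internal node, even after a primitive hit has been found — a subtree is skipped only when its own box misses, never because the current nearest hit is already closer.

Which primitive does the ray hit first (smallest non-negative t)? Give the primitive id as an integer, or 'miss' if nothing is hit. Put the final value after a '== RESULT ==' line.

Trace the traversal:
N0 x:[0,37] y:[10,27] z:[21,42] -> hit [21,27], descend [4, 12]
  N4 x:[0,37] y:[21/2,26] z:[63/2,42] -> miss, prune
  N12 x:[2,23] y:[10,27] z:[21,65/2] -> hit [21,23], descend [6, 11]
    N6 x:[2,20] y:[10,16] z:[21,47/2] -> miss, prune
    N11 x:[2,23] y:[21,27] z:[21,65/2] -> hit [21,23], descend [3, 5]
      N3 x:[2,6] y:[21,27] z:[25,65/2] -> miss, prune
      N5 x:[13,23] y:[22,49/2] z:[21,65/2] -> hit [22,23] leaf, test {P15(miss), P16@t=23}

7 AABB tests over nodes [0, 4, 12, 6, 11, 3, 5]; 1 leaf entered; closest P16.

== RESULT ==
16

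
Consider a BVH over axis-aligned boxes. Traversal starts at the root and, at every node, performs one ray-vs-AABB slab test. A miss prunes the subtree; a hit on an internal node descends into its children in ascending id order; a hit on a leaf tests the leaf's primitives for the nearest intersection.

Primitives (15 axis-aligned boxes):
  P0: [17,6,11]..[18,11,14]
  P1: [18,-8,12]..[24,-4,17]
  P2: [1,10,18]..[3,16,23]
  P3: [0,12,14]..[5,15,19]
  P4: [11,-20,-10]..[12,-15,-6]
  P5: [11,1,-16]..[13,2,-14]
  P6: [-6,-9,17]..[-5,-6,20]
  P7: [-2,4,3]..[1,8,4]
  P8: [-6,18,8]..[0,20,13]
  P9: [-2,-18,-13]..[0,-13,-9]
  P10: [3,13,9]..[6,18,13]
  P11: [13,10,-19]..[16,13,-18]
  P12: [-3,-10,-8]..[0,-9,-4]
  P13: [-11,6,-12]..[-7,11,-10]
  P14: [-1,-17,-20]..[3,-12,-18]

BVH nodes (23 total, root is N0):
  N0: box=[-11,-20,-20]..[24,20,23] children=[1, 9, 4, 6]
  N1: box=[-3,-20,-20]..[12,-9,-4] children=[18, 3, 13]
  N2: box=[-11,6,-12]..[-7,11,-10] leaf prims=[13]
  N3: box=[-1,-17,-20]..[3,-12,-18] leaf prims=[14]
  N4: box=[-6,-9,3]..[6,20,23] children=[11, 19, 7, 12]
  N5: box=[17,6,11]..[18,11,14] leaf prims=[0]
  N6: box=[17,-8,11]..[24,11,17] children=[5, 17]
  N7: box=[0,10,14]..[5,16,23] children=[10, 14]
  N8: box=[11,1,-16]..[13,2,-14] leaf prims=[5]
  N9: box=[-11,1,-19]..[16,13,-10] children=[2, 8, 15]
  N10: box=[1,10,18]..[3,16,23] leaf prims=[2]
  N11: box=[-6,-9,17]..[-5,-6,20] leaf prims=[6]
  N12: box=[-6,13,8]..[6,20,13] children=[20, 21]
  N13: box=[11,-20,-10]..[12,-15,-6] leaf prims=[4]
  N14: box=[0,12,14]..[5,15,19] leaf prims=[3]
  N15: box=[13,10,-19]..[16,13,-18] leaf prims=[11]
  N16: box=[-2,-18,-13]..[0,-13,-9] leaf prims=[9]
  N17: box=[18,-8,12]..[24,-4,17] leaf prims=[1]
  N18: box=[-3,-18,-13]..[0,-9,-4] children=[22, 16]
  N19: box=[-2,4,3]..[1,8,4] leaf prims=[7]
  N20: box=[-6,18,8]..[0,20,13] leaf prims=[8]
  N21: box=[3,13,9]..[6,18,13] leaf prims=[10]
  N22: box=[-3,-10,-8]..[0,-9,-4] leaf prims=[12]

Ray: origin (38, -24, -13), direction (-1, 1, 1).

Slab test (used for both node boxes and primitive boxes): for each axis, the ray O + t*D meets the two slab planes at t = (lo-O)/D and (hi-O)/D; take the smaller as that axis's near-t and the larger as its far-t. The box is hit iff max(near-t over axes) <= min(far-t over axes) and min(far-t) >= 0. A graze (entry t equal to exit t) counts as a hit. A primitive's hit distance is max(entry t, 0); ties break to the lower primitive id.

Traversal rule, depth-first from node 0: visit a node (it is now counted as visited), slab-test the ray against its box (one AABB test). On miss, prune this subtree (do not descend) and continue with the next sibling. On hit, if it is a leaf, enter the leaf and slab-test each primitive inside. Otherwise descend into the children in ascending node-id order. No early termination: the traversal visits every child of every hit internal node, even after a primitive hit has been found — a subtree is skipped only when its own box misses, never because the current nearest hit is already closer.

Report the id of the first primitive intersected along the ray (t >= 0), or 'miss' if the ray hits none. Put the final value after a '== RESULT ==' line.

Walk:
N0 x:[14,49] y:[4,44] z:[-7,36] -> hit [14,36], descend [1, 4, 6, 9]
  N1 x:[26,41] y:[4,15] z:[-7,9] -> miss, prune
  N4 x:[32,44] y:[15,44] z:[16,36] -> hit [32,36], descend [7, 11, 12, 19]
    N7 x:[33,38] y:[34,40] z:[27,36] -> hit [34,36], descend [10, 14]
      N10 x:[35,37] y:[34,40] z:[31,36] -> hit [35,36] leaf, test {P2@t=35}
      N14 x:[33,38] y:[36,39] z:[27,32] -> miss, prune
    N11 x:[43,44] y:[15,18] z:[30,33] -> miss, prune
    N12 x:[32,44] y:[37,44] z:[21,26] -> miss, prune
    N19 x:[37,40] y:[28,32] z:[16,17] -> miss, prune
  N6 x:[14,21] y:[16,35] z:[24,30] -> miss, prune
  N9 x:[22,49] y:[25,37] z:[-6,3] -> miss, prune

order=[0, 1, 4, 7, 10, 14, 11, 12, 19, 6, 9]  |boxes|=11  |leaves|=1  hit=P2

== RESULT ==
2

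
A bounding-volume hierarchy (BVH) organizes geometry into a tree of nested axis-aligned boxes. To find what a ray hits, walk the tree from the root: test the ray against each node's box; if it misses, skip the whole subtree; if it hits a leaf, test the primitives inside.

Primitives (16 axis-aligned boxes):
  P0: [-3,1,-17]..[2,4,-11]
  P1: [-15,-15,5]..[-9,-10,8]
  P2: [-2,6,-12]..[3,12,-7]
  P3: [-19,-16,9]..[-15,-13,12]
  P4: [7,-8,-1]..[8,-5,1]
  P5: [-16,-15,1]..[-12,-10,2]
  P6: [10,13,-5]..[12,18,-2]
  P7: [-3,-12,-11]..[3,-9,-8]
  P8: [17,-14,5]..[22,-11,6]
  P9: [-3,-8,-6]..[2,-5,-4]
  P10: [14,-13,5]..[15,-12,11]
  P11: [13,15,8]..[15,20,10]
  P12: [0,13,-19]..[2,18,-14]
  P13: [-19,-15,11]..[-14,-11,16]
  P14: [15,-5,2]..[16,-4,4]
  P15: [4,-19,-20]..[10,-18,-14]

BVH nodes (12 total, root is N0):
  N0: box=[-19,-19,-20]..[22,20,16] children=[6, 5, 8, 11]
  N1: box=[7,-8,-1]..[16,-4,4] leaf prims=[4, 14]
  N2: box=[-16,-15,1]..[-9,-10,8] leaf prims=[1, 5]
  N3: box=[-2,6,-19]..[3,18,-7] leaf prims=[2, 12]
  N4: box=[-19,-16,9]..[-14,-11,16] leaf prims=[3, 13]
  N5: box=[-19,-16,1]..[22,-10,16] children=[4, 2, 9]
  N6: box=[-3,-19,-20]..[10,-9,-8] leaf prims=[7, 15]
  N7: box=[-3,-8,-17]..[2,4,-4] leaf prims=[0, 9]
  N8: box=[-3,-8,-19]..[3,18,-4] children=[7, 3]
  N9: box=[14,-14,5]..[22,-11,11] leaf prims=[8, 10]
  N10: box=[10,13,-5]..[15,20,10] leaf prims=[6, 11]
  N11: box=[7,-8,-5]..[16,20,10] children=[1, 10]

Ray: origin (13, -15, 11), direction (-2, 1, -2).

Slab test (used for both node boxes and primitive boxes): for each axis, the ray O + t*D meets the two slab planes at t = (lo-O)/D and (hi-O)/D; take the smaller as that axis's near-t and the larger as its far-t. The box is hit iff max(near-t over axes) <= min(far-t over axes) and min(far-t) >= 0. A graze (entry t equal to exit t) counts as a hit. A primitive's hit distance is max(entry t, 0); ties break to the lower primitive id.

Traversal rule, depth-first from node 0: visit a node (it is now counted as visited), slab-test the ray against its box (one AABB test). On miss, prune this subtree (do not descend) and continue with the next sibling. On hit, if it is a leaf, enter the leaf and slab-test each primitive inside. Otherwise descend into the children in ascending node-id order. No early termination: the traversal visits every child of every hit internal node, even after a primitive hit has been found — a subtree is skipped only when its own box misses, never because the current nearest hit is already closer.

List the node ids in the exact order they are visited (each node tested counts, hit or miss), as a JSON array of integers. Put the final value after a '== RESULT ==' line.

Trace the traversal:
N0 x:[-9/2,16] y:[-4,35] z:[-5/2,31/2] -> hit [-5/2,31/2], descend [5, 6, 8, 11]
  N5 x:[-9/2,16] y:[-1,5] z:[-5/2,5] -> hit [-1,5], descend [2, 4, 9]
    N2 x:[11,29/2] y:[0,5] z:[3/2,5] -> miss, prune
    N4 x:[27/2,16] y:[-1,4] z:[-5/2,1] -> miss, prune
    N9 x:[-9/2,-1/2] y:[1,4] z:[0,3] -> miss, prune
  N6 x:[3/2,8] y:[-4,6] z:[19/2,31/2] -> miss, prune
  N8 x:[5,8] y:[7,33] z:[15/2,15] -> hit [15/2,8], descend [3, 7]
    N3 x:[5,15/2] y:[21,33] z:[9,15] -> miss, prune
    N7 x:[11/2,8] y:[7,19] z:[15/2,14] -> hit [15/2,8] leaf, test {P0(miss), P9@t=15/2}
  N11 x:[-3/2,3] y:[7,35] z:[1/2,8] -> miss, prune

order=[0, 5, 2, 4, 9, 6, 8, 3, 7, 11]  |boxes|=10  |leaves|=1  hit=P9

== RESULT ==
[0, 5, 2, 4, 9, 6, 8, 3, 7, 11]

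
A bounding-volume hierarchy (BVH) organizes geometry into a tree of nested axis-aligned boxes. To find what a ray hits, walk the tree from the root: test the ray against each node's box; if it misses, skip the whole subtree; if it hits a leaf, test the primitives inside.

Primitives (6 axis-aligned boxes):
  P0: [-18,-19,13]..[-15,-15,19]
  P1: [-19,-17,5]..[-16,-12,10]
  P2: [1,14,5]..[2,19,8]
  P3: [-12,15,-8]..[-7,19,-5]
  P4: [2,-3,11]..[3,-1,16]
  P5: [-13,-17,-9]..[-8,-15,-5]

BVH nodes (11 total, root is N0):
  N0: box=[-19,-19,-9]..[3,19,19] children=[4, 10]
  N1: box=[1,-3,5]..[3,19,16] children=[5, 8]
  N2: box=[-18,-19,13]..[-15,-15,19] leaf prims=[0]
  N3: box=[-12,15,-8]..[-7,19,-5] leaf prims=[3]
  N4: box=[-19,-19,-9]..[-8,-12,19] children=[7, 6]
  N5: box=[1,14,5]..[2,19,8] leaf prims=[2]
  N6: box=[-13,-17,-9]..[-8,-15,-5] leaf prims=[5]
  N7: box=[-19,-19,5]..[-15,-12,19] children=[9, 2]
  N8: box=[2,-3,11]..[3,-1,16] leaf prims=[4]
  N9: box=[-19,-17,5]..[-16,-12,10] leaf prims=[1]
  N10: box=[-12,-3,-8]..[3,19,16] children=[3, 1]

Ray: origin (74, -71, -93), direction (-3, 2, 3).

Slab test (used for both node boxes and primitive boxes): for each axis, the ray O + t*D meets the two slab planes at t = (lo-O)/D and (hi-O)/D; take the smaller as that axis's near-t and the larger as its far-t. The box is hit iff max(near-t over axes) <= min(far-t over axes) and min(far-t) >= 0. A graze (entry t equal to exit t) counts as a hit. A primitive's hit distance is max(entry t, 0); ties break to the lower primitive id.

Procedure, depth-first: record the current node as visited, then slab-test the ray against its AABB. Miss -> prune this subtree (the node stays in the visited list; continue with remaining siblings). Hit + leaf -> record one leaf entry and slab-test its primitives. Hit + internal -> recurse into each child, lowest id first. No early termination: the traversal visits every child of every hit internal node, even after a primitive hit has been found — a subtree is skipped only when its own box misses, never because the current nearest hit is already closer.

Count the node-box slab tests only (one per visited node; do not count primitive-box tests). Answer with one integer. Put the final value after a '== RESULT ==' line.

Traverse from the root:
N0 x:[71/3,31] y:[26,45] z:[28,112/3] -> hit [28,31], descend [4, 10]
  N4 x:[82/3,31] y:[26,59/2] z:[28,112/3] -> hit [28,59/2], descend [6, 7]
    N6 x:[82/3,29] y:[27,28] z:[28,88/3] -> hit [28,28] leaf, test {P5@t=28}
    N7 x:[89/3,31] y:[26,59/2] z:[98/3,112/3] -> miss, prune
  N10 x:[71/3,86/3] y:[34,45] z:[85/3,109/3] -> miss, prune

Visited [0, 4, 6, 7, 10]. Tests: 5 box, 1 leaf. Nearest: P5.

== RESULT ==
5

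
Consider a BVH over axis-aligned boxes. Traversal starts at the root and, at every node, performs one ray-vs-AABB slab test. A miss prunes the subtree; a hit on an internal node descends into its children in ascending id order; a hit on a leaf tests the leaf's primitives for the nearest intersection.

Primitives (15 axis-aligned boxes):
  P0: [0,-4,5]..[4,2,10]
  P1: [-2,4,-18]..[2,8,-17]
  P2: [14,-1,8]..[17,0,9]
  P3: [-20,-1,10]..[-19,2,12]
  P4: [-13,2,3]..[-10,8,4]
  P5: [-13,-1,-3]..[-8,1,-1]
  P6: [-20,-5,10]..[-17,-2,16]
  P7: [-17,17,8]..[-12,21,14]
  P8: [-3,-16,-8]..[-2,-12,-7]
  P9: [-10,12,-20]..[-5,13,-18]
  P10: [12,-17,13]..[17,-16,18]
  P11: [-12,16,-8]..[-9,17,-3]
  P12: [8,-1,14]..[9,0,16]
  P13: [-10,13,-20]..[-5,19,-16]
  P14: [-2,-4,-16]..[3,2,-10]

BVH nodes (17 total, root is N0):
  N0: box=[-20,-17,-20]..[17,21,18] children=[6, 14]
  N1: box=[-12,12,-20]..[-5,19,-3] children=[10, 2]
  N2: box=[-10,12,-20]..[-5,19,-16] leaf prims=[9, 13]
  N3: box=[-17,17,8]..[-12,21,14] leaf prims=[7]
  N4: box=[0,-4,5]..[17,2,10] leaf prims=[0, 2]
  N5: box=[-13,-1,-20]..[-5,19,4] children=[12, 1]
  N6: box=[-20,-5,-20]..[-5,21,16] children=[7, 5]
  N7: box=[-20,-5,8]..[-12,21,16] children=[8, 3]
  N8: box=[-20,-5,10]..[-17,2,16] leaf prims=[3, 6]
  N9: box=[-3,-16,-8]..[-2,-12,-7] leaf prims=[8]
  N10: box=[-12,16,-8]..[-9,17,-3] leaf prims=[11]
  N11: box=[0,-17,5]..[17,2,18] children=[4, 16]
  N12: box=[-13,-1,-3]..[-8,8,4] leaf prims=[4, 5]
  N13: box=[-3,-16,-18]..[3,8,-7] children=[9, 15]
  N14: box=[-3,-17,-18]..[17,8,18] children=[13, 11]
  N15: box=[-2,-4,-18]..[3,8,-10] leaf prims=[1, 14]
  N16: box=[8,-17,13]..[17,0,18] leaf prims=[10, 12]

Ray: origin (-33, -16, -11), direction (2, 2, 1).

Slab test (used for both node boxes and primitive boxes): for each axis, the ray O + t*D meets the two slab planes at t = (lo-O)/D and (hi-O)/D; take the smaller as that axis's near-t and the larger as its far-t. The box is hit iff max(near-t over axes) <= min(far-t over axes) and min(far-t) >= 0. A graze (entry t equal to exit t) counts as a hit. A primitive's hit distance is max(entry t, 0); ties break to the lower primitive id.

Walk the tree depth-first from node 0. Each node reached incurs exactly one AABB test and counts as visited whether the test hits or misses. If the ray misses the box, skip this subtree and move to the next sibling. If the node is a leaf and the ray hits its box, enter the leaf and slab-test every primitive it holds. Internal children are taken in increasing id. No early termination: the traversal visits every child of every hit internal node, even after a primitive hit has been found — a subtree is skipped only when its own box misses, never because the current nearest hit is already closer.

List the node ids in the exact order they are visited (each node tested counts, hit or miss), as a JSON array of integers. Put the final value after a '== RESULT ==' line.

Traverse from the root:
N0 x:[13/2,25] y:[-1/2,37/2] z:[-9,29] -> hit [13/2,37/2], descend [6, 14]
  N6 x:[13/2,14] y:[11/2,37/2] z:[-9,27] -> hit [13/2,14], descend [5, 7]
    N5 x:[10,14] y:[15/2,35/2] z:[-9,15] -> hit [10,14], descend [1, 12]
      N1 x:[21/2,14] y:[14,35/2] z:[-9,8] -> miss, prune
      N12 x:[10,25/2] y:[15/2,12] z:[8,15] -> hit [10,12] leaf, test {P4(miss), P5(miss)}
    N7 x:[13/2,21/2] y:[11/2,37/2] z:[19,27] -> miss, prune
  N14 x:[15,25] y:[-1/2,12] z:[-7,29] -> miss, prune

Summary -> nodes [0, 6, 5, 1, 12, 7, 14]; box-tests=7; leaf-entries=1; first=miss

== RESULT ==
[0, 6, 5, 1, 12, 7, 14]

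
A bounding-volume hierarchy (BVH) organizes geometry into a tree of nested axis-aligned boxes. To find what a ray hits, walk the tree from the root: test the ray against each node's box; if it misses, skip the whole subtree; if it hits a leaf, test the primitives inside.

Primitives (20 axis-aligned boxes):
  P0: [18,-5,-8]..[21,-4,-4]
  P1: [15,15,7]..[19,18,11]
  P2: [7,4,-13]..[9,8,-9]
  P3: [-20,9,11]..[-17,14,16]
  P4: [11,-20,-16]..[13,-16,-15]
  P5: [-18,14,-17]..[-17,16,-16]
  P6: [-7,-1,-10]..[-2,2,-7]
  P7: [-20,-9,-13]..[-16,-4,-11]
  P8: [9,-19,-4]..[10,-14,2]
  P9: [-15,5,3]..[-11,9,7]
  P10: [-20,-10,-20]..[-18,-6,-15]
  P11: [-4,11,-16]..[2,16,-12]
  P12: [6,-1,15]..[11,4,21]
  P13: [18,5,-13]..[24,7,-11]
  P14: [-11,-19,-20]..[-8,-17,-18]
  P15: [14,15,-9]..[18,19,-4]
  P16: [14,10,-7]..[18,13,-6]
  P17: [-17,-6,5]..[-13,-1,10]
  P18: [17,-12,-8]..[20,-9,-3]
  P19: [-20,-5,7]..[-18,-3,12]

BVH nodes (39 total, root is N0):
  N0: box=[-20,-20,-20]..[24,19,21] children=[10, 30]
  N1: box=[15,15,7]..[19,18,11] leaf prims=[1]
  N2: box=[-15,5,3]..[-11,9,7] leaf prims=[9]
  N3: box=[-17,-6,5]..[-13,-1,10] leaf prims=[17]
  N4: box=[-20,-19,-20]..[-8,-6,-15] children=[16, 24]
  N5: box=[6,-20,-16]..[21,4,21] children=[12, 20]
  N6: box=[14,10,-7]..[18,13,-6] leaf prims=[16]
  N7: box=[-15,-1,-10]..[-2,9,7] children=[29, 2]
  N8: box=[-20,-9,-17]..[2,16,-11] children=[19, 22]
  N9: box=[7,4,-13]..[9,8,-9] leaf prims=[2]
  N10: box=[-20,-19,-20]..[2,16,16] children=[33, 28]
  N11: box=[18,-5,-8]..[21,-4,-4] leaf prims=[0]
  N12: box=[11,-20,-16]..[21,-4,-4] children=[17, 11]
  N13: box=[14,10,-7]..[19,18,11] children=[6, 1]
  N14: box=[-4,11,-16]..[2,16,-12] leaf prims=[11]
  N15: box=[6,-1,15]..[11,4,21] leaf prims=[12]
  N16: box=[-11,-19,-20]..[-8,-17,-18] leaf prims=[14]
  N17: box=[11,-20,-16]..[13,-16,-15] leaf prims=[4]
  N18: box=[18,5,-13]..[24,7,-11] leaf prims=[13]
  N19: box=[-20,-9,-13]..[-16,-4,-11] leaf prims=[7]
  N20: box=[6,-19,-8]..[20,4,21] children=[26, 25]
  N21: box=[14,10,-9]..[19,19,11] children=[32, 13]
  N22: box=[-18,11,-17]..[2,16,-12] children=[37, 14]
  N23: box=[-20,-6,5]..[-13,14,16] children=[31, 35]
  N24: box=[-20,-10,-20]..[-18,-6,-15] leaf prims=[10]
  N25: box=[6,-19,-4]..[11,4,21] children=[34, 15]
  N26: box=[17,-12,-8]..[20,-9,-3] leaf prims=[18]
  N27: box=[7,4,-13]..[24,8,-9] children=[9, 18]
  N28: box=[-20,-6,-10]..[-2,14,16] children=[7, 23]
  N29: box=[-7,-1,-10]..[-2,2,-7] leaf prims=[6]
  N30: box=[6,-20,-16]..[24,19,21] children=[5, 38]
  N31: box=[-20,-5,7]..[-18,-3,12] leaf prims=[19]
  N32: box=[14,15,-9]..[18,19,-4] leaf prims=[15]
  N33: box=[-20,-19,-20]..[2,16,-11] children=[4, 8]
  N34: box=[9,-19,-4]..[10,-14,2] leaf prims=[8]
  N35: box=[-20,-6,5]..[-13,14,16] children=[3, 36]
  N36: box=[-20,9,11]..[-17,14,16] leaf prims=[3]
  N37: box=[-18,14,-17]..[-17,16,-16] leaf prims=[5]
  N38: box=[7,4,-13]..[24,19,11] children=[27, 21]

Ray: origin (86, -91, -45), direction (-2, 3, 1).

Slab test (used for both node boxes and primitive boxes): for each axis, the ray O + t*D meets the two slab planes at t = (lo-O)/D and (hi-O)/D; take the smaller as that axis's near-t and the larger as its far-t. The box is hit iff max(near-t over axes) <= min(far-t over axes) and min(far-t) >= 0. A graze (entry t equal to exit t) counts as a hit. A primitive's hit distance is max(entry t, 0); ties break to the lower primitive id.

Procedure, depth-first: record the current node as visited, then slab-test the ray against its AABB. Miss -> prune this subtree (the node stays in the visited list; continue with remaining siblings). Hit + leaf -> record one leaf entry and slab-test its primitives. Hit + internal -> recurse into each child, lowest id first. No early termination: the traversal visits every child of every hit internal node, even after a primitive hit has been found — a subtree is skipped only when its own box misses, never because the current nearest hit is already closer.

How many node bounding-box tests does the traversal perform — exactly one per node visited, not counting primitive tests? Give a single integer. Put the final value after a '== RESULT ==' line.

Trace the traversal:
N0 x:[31,53] y:[71/3,110/3] z:[25,66] -> hit [31,110/3], descend [10, 30]
  N10 x:[42,53] y:[24,107/3] z:[25,61] -> miss, prune
  N30 x:[31,40] y:[71/3,110/3] z:[29,66] -> hit [31,110/3], descend [5, 38]
    N5 x:[65/2,40] y:[71/3,95/3] z:[29,66] -> miss, prune
    N38 x:[31,79/2] y:[95/3,110/3] z:[32,56] -> hit [32,110/3], descend [21, 27]
      N21 x:[67/2,36] y:[101/3,110/3] z:[36,56] -> hit [36,36], descend [13, 32]
        N13 x:[67/2,36] y:[101/3,109/3] z:[38,56] -> miss, prune
        N32 x:[34,36] y:[106/3,110/3] z:[36,41] -> hit [36,36] leaf, test {P15@t=36}
      N27 x:[31,79/2] y:[95/3,33] z:[32,36] -> hit [32,33], descend [9, 18]
        N9 x:[77/2,79/2] y:[95/3,33] z:[32,36] -> miss, prune
        N18 x:[31,34] y:[32,98/3] z:[32,34] -> hit [32,98/3] leaf, test {P13@t=32}

Visited [0, 10, 30, 5, 38, 21, 13, 32, 27, 9, 18]. Tests: 11 box, 2 leaf. Nearest: P13.

== RESULT ==
11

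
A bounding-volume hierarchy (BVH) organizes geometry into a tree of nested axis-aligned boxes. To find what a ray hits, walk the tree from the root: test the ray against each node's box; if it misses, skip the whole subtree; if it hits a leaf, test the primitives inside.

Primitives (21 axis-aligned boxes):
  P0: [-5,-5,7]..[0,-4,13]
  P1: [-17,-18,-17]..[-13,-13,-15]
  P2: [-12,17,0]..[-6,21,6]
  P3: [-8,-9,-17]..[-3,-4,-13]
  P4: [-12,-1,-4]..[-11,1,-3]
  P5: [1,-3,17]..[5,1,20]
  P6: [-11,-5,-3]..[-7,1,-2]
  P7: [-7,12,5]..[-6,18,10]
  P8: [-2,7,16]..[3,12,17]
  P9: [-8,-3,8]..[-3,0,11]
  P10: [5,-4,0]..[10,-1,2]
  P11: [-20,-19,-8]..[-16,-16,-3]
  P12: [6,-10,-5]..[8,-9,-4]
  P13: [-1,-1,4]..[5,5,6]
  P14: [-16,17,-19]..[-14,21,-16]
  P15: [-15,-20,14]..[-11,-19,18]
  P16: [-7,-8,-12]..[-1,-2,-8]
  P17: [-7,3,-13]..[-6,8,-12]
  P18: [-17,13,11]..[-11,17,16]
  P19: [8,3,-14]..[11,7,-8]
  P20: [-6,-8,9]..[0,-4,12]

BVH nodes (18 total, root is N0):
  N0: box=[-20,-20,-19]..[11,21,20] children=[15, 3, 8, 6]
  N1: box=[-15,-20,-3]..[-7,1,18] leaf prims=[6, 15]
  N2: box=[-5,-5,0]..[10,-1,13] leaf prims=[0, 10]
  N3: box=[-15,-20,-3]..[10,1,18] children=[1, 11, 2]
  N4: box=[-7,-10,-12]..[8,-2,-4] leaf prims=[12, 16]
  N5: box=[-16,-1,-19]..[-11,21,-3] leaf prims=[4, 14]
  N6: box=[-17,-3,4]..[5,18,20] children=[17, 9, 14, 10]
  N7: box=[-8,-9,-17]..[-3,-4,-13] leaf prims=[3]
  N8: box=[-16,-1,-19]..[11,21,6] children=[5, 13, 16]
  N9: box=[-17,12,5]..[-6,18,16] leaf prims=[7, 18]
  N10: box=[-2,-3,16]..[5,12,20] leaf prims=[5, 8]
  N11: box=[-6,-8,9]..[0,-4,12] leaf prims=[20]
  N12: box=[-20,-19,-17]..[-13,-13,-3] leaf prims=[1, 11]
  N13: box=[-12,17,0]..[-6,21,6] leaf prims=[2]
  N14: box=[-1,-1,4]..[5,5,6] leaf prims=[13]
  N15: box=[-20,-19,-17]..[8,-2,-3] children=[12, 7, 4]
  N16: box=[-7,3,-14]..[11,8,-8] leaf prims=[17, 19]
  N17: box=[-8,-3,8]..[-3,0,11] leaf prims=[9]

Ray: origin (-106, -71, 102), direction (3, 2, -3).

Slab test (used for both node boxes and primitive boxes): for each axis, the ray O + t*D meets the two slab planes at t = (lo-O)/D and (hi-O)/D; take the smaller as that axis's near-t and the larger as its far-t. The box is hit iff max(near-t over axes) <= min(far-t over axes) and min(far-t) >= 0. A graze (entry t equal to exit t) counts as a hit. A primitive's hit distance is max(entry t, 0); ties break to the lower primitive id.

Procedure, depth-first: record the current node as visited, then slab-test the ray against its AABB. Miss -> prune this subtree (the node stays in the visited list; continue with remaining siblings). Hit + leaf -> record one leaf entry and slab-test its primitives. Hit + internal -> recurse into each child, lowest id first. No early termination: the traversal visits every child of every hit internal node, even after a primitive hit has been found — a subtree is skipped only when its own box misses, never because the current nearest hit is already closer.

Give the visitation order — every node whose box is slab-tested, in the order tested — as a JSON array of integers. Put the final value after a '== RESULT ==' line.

Traverse from the root:
N0 x:[86/3,39] y:[51/2,46] z:[82/3,121/3] -> hit [86/3,39], descend [3, 6, 8, 15]
  N3 x:[91/3,116/3] y:[51/2,36] z:[28,35] -> hit [91/3,35], descend [1, 2, 11]
    N1 x:[91/3,33] y:[51/2,36] z:[28,35] -> hit [91/3,33] leaf, test {P6(miss), P15(miss)}
    N2 x:[101/3,116/3] y:[33,35] z:[89/3,34] -> hit [101/3,34] leaf, test {P0(miss), P10(miss)}
    N11 x:[100/3,106/3] y:[63/2,67/2] z:[30,31] -> miss, prune
  N6 x:[89/3,37] y:[34,89/2] z:[82/3,98/3] -> miss, prune
  N8 x:[30,39] y:[35,46] z:[32,121/3] -> hit [35,39], descend [5, 13, 16]
    N5 x:[30,95/3] y:[35,46] z:[35,121/3] -> miss, prune
    N13 x:[94/3,100/3] y:[44,46] z:[32,34] -> miss, prune
    N16 x:[33,39] y:[37,79/2] z:[110/3,116/3] -> hit [37,116/3] leaf, test {P17(miss), P19@t=38}
  N15 x:[86/3,38] y:[26,69/2] z:[35,119/3] -> miss, prune

Summary -> nodes [0, 3, 1, 2, 11, 6, 8, 5, 13, 16, 15]; box-tests=11; leaf-entries=3; first=P19

== RESULT ==
[0, 3, 1, 2, 11, 6, 8, 5, 13, 16, 15]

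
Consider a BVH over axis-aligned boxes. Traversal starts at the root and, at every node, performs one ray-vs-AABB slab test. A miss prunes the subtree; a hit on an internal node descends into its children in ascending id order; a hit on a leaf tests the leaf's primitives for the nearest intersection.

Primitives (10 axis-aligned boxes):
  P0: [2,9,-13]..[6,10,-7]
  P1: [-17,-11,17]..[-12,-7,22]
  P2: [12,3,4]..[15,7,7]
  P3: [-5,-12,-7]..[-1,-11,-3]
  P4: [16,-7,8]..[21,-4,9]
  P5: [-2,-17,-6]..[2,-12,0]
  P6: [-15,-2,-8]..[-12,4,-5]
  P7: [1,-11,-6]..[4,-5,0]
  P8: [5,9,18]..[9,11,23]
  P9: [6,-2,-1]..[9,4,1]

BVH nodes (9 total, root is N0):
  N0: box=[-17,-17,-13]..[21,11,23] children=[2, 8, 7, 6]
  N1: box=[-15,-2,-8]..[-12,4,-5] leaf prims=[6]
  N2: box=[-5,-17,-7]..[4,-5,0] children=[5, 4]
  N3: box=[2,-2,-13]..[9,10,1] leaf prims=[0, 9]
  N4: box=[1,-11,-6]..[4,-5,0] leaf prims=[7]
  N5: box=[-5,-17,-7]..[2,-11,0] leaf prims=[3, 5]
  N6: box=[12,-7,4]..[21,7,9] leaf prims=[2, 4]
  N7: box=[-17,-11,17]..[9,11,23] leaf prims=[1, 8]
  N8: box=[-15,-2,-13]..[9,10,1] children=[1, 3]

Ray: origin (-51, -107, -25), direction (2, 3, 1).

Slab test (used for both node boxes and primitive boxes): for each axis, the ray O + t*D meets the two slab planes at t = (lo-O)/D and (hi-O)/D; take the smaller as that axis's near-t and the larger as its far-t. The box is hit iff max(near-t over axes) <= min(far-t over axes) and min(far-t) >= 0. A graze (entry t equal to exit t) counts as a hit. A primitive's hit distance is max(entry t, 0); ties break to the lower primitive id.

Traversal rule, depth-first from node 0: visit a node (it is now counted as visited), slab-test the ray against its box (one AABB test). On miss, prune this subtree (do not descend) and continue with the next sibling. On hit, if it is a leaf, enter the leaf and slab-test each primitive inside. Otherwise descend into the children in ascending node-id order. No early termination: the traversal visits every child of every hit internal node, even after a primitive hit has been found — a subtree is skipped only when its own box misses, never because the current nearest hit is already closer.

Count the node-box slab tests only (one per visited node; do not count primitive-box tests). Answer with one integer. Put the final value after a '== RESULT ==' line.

Walk:
N0 x:[17,36] y:[30,118/3] z:[12,48] -> hit [30,36], descend [2, 6, 7, 8]
  N2 x:[23,55/2] y:[30,34] z:[18,25] -> miss, prune
  N6 x:[63/2,36] y:[100/3,38] z:[29,34] -> hit [100/3,34] leaf, test {P2(miss), P4@t=67/2}
  N7 x:[17,30] y:[32,118/3] z:[42,48] -> miss, prune
  N8 x:[18,30] y:[35,39] z:[12,26] -> miss, prune

order=[0, 2, 6, 7, 8]  |boxes|=5  |leaves|=1  hit=P4

== RESULT ==
5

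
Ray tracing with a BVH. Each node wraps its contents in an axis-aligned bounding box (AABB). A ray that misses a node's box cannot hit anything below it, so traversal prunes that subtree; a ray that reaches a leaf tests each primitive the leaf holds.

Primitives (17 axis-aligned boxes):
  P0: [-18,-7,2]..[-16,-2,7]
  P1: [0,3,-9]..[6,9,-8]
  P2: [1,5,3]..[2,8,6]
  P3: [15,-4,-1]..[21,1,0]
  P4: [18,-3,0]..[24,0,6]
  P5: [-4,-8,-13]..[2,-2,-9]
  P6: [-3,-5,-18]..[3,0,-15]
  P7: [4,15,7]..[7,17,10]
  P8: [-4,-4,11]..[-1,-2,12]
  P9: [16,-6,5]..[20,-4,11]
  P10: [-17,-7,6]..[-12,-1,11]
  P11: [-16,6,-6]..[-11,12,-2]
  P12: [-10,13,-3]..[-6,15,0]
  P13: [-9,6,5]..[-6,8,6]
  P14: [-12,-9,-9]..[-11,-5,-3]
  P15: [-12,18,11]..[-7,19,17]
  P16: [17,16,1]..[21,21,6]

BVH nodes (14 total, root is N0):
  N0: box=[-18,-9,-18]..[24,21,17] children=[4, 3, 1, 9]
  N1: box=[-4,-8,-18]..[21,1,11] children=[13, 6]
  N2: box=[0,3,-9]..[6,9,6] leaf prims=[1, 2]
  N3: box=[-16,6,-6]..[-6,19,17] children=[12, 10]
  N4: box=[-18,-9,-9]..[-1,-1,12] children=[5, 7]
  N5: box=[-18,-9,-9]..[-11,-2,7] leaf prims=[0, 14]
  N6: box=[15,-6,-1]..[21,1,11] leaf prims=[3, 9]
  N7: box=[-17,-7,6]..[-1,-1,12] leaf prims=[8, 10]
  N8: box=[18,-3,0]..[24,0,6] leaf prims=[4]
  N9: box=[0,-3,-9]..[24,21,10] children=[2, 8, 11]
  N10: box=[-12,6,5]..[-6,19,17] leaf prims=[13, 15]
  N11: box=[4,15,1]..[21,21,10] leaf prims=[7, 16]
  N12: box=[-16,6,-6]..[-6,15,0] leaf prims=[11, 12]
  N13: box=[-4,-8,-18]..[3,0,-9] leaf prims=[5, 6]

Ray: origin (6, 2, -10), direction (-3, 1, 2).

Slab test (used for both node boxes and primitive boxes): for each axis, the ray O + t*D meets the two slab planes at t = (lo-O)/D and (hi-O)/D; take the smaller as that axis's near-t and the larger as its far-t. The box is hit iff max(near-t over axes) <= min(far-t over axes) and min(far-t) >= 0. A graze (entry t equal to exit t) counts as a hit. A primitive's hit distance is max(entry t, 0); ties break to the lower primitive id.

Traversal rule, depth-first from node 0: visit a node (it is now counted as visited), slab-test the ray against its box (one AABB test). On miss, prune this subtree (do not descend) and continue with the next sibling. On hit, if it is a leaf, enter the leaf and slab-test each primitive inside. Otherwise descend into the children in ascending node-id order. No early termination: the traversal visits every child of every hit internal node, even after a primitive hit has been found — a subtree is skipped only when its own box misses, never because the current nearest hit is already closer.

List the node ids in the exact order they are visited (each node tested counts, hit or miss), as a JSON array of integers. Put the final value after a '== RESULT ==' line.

Traverse from the root:
N0 x:[-6,8] y:[-11,19] z:[-4,27/2] -> hit [-4,8], descend [1, 3, 4, 9]
  N1 x:[-5,10/3] y:[-10,-1] z:[-4,21/2] -> miss, prune
  N3 x:[4,22/3] y:[4,17] z:[2,27/2] -> hit [4,22/3], descend [10, 12]
    N10 x:[4,6] y:[4,17] z:[15/2,27/2] -> miss, prune
    N12 x:[4,22/3] y:[4,13] z:[2,5] -> hit [4,5] leaf, test {P11(miss), P12(miss)}
  N4 x:[7/3,8] y:[-11,-3] z:[1/2,11] -> miss, prune
  N9 x:[-6,2] y:[-5,19] z:[1/2,10] -> hit [1/2,2], descend [2, 8, 11]
    N2 x:[0,2] y:[1,7] z:[1/2,8] -> hit [1,2] leaf, test {P1@t=1, P2(miss)}
    N8 x:[-6,-4] y:[-5,-2] z:[5,8] -> miss, prune
    N11 x:[-5,2/3] y:[13,19] z:[11/2,10] -> miss, prune

10 AABB tests over nodes [0, 1, 3, 10, 12, 4, 9, 2, 8, 11]; 2 leaves entered; closest P1.

== RESULT ==
[0, 1, 3, 10, 12, 4, 9, 2, 8, 11]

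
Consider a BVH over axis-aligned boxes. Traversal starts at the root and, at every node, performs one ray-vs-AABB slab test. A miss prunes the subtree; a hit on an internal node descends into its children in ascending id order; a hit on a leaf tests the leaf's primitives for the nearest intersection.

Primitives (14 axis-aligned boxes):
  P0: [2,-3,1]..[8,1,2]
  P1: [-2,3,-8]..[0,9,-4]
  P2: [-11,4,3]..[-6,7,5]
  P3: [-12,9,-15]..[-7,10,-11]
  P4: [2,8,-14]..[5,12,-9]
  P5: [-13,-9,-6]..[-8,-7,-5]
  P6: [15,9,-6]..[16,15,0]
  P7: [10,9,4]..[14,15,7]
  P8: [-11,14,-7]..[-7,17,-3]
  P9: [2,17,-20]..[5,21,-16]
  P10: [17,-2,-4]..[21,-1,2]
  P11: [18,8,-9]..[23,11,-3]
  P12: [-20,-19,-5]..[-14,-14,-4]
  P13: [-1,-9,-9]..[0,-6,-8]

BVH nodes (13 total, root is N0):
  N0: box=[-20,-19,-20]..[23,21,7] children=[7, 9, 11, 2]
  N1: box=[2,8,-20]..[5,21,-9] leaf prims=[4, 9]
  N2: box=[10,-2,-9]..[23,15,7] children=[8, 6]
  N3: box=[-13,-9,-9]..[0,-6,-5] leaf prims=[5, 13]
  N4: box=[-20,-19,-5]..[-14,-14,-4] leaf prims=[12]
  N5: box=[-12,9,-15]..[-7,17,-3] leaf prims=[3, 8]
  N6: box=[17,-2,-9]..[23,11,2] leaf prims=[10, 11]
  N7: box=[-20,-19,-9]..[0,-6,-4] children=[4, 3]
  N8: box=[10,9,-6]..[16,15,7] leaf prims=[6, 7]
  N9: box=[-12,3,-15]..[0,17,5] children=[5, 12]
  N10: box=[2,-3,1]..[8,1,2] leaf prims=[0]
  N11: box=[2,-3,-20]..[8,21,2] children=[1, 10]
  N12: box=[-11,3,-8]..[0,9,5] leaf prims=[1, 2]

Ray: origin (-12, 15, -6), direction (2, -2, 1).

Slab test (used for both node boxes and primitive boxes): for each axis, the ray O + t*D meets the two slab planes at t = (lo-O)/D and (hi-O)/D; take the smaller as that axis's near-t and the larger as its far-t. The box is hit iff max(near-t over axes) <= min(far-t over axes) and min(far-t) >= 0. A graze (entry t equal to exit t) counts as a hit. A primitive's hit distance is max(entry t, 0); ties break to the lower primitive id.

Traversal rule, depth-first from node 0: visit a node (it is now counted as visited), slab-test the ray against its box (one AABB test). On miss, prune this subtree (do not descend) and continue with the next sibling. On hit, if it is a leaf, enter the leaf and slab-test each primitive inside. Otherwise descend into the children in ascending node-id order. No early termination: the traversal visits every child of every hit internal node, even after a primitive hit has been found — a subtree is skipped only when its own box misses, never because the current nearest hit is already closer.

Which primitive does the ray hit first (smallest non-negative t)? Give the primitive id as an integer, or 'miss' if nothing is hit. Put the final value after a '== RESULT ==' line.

Traverse from the root:
N0 x:[-4,35/2] y:[-3,17] z:[-14,13] -> hit [-3,13], descend [2, 7, 9, 11]
  N2 x:[11,35/2] y:[0,17/2] z:[-3,13] -> miss, prune
  N7 x:[-4,6] y:[21/2,17] z:[-3,2] -> miss, prune
  N9 x:[0,6] y:[-1,6] z:[-9,11] -> hit [0,6], descend [5, 12]
    N5 x:[0,5/2] y:[-1,3] z:[-9,3] -> hit [0,5/2] leaf, test {P3(miss), P8@t=1/2}
    N12 x:[1/2,6] y:[3,6] z:[-2,11] -> hit [3,6] leaf, test {P1(miss), P2(miss)}
  N11 x:[7,10] y:[-3,9] z:[-14,8] -> hit [7,8], descend [1, 10]
    N1 x:[7,17/2] y:[-3,7/2] z:[-14,-3] -> miss, prune
    N10 x:[7,10] y:[7,9] z:[7,8] -> hit [7,8] leaf, test {P0@t=7}

Visited [0, 2, 7, 9, 5, 12, 11, 1, 10]. Tests: 9 box, 3 leaf. Nearest: P8.

== RESULT ==
8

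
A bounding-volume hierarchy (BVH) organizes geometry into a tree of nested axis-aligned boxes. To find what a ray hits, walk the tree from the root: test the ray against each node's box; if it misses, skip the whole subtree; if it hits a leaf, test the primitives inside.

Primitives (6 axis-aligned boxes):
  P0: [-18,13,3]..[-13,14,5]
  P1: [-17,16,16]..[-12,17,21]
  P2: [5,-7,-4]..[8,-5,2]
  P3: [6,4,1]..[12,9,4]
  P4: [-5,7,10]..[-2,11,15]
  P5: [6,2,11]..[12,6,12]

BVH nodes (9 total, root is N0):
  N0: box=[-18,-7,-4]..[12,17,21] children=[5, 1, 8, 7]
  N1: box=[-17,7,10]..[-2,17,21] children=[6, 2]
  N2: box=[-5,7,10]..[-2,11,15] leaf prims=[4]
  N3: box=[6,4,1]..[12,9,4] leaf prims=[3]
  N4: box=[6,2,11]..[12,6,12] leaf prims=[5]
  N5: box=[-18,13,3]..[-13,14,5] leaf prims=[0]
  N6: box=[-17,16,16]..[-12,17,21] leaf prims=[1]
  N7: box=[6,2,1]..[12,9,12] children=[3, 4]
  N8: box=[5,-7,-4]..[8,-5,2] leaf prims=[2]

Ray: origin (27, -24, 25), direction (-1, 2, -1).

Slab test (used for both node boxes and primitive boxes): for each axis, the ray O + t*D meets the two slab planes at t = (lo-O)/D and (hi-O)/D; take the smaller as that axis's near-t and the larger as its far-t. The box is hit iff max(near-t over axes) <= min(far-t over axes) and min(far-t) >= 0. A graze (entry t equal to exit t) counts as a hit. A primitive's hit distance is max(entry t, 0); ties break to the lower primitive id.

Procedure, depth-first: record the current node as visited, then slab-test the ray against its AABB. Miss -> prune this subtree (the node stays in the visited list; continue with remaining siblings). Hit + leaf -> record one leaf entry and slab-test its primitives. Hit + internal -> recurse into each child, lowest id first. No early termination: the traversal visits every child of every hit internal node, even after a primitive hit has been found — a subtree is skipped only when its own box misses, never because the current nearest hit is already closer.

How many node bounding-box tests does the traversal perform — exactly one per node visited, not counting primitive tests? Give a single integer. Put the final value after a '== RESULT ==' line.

Trace the traversal:
N0 x:[15,45] y:[17/2,41/2] z:[4,29] -> hit [15,41/2], descend [1, 5, 7, 8]
  N1 x:[29,44] y:[31/2,41/2] z:[4,15] -> miss, prune
  N5 x:[40,45] y:[37/2,19] z:[20,22] -> miss, prune
  N7 x:[15,21] y:[13,33/2] z:[13,24] -> hit [15,33/2], descend [3, 4]
    N3 x:[15,21] y:[14,33/2] z:[21,24] -> miss, prune
    N4 x:[15,21] y:[13,15] z:[13,14] -> miss, prune
  N8 x:[19,22] y:[17/2,19/2] z:[23,29] -> miss, prune

order=[0, 1, 5, 7, 3, 4, 8]  |boxes|=7  |leaves|=0  hit=miss

== RESULT ==
7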